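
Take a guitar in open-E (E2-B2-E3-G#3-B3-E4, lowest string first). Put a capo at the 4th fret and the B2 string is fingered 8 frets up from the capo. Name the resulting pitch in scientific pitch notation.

The capo raises the open B2 by 4 semitones to D#3; fretting 8 more gives B2 + 4 + 8 = B2 + 12 semitones = B3.

B3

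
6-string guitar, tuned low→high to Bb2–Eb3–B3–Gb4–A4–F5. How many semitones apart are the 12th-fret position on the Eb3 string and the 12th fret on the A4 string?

Eb3 at fret 12 → Eb4 (MIDI 63); A4 at fret 12 → A5 (MIDI 81).
63 − 81 = -18, so the two pitches are 18 semitones apart, with A5 the higher.

18 semitones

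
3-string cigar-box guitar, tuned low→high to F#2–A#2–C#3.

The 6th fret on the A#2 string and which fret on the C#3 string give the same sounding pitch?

A#2 at fret 6 is A#2 + 6 semitones = E3.
The open C#3 string is 3 semitones above the open A#2, so the same pitch on the C#3 string lies at fret 6 − 3 = 3.

3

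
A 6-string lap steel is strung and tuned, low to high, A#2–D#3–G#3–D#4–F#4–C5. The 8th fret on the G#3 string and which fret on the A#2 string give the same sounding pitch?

Fret 8 on G#3 is MIDI 56 + 8 = 64 (E4). On the A#2 string (open MIDI 46), that pitch is 64 − 46 = fret 18.

18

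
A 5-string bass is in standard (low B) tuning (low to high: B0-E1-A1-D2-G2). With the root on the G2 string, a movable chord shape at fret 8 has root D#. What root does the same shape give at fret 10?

F

Moving from fret 8 to fret 10 shifts the root by 2 semitones.
D# up 2 semitones is F.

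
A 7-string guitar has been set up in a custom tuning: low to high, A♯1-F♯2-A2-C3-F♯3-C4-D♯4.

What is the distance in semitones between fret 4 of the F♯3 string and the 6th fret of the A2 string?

7 semitones

F♯3 at fret 4 → A♯3 (MIDI 58); A2 at fret 6 → D♯3 (MIDI 51).
58 − 51 = 7, so the two pitches are 7 semitones apart, with A♯3 the higher.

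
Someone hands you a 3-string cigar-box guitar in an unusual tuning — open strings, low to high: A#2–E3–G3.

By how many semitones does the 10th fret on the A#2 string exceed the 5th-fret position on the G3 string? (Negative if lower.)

A#2 at fret 10 → G#3 (MIDI 56); G3 at fret 5 → C4 (MIDI 60).
56 − 60 = -4, so the two pitches are 4 semitones apart.

-4 semitones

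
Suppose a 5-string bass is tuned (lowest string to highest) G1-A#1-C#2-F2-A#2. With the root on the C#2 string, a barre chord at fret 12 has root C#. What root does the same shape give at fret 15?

Moving from fret 12 to fret 15 shifts the root by 3 semitones.
C# up 3 semitones is E.

E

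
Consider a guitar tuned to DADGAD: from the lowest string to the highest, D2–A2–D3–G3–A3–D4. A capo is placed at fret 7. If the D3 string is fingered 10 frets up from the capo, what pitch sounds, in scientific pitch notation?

The capo raises the open D3 by 7 semitones to A3; fretting 10 more gives D3 + 7 + 10 = D3 + 17 semitones = G4.

G4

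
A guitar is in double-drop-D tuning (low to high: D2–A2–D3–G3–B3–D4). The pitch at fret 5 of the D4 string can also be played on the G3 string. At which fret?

D4 at fret 5 is D4 + 5 semitones = G4.
The open G3 string is 7 semitones below the open D4, so the same pitch on the G3 string lies at fret 5 + 7 = 12.

12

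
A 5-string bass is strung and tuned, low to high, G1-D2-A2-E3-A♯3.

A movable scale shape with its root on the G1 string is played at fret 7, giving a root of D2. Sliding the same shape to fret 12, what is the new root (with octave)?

Moving from fret 7 to fret 12 shifts the root by 5 semitones.
D2 up 5 semitones is G2.

G2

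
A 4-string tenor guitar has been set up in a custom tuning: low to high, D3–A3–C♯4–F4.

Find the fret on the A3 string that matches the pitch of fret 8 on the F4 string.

16

F4 at fret 8 is F4 + 8 semitones = C♯5.
The open A3 string is 8 semitones below the open F4, so the same pitch on the A3 string lies at fret 8 + 8 = 16.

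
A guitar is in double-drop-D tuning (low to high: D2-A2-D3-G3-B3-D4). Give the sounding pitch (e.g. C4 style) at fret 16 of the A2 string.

The open A2 string plus 16 semitones: A–A#–B–C–…–B–C–C#.
The walk passes from B into C 2 times, so the octave number goes from 2 to 4.
(Equivalently spelled Db4.)

C#4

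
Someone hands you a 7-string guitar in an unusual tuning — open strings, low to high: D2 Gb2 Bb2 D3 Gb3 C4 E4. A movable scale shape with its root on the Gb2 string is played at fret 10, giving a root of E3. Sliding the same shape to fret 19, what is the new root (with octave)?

Db4

Moving from fret 10 to fret 19 shifts the root by 9 semitones.
E3 up 9 semitones is Db4.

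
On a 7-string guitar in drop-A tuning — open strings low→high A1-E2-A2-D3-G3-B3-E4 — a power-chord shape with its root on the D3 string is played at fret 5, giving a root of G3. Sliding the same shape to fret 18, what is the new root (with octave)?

Moving from fret 5 to fret 18 shifts the root by 13 semitones.
G3 up 13 semitones is G♯4.

G♯4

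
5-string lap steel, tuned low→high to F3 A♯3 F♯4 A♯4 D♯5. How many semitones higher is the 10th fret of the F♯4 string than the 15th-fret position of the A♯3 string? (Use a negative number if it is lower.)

3 semitones

F♯4 at fret 10 → E5 (MIDI 76); A♯3 at fret 15 → C♯5 (MIDI 73).
76 − 73 = 3, so the two pitches are 3 semitones apart.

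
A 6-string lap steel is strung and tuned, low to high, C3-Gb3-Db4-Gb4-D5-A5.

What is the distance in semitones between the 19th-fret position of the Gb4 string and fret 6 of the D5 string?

5 semitones

Gb4 at fret 19 → Db6 (MIDI 85); D5 at fret 6 → Ab5 (MIDI 80).
85 − 80 = 5, so the two pitches are 5 semitones apart, with Db6 the higher.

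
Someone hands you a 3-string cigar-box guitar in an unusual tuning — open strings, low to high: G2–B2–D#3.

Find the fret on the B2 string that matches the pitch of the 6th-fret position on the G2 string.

G2 at fret 6 is G2 + 6 semitones = C#3.
The open B2 string is 4 semitones above the open G2, so the same pitch on the B2 string lies at fret 6 − 4 = 2.

2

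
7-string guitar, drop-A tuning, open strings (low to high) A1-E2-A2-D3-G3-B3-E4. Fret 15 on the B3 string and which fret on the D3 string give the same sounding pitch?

B3 at fret 15 is B3 + 15 semitones = D5.
The open D3 string is 9 semitones below the open B3, so the same pitch on the D3 string lies at fret 15 + 9 = 24.

24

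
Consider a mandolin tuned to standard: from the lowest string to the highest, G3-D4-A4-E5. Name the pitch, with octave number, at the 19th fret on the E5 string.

B6

Each fret is one semitone, so E5 + 19 = B6.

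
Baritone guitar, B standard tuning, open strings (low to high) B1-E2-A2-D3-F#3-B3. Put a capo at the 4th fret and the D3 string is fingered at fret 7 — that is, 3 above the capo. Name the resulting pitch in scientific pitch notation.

The capo raises the open D3 by 4 semitones to F#3; fretting 3 more gives D3 + 4 + 3 = D3 + 7 semitones = A3.

A3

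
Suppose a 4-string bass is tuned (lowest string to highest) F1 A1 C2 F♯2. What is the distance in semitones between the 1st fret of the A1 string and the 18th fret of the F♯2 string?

26 semitones

A1 at fret 1 → A♯1 (MIDI 34); F♯2 at fret 18 → C4 (MIDI 60).
34 − 60 = -26, so the two pitches are 26 semitones apart, with C4 the higher.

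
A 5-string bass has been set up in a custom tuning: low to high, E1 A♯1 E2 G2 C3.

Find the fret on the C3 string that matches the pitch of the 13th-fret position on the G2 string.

Fret 13 on G2 is MIDI 43 + 13 = 56 (G♯3). On the C3 string (open MIDI 48), that pitch is 56 − 48 = fret 8.

8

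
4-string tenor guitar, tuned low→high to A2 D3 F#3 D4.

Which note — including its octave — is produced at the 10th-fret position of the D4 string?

The open D4 string plus 10 semitones: D–D#–E–F–…–A#–B–C.
The walk passes from B into C once, so the octave number goes from 4 to 5.

C5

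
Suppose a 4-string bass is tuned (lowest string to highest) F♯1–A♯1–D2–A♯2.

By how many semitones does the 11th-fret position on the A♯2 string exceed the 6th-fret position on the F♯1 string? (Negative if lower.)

A♯2 at fret 11 → A3 (MIDI 57); F♯1 at fret 6 → C2 (MIDI 36).
57 − 36 = 21, so the two pitches are 21 semitones apart.

21 semitones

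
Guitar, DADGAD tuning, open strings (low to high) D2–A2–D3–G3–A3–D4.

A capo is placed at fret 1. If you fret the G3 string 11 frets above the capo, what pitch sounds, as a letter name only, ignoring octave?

G

The capo raises the open G3 by 1 semitone to G♯3; fretting 11 more gives G3 + 1 + 11 = G3 + 12 semitones, landing on G.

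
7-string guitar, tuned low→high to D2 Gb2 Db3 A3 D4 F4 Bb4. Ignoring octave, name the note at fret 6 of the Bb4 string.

Each fret is one semitone, so Bb4 + 6 = E.

E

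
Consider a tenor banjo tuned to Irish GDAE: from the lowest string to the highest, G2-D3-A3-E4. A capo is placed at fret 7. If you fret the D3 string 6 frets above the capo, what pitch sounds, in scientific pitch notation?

D#4

The capo raises the open D3 by 7 semitones to A3; fretting 6 more gives D3 + 7 + 6 = D3 + 13 semitones = D#4.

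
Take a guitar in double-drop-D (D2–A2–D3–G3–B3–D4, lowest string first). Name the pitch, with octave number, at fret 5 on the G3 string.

G3 is MIDI 55. Adding 5 gives 60, which is C4.

C4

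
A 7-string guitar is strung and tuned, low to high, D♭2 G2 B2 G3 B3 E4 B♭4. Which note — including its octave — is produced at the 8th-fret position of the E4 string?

C5

The open E4 string plus 8 semitones: E–F–Gb–G–Ab–A–Bb–B–C.
The walk passes from B into C once, so the octave number goes from 4 to 5.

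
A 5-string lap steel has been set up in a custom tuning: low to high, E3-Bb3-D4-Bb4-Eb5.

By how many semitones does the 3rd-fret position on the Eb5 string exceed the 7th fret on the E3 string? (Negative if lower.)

Eb5 at fret 3 → Gb5 (MIDI 78); E3 at fret 7 → B3 (MIDI 59).
78 − 59 = 19, so the two pitches are 19 semitones apart.

19 semitones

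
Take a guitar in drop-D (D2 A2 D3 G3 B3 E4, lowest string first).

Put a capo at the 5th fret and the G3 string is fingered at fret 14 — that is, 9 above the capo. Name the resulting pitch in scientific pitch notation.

The capo raises the open G3 by 5 semitones to C4; fretting 9 more gives G3 + 5 + 9 = G3 + 14 semitones = A4.

A4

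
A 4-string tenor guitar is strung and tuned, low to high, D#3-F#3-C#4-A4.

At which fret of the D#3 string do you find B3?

8

B3 is 8 semitones above the open D#3 (D#–E–F–F#–G–G#–A–A#–B), so it sits at fret 8.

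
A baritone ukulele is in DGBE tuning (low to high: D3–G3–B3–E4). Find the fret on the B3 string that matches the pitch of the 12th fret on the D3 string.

Fret 12 on D3 is MIDI 50 + 12 = 62 (D4). On the B3 string (open MIDI 59), that pitch is 62 − 59 = fret 3.

3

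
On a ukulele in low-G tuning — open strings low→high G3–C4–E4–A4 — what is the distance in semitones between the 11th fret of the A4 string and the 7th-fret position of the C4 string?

13 semitones

A4 at fret 11 → G♯5 (MIDI 80); C4 at fret 7 → G4 (MIDI 67).
80 − 67 = 13, so the two pitches are 13 semitones apart, with G♯5 the higher.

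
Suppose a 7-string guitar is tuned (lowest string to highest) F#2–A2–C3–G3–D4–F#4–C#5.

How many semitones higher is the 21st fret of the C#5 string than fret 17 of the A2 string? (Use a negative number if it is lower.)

C#5 at fret 21 → A#6 (MIDI 94); A2 at fret 17 → D4 (MIDI 62).
94 − 62 = 32, so the two pitches are 32 semitones apart.

32 semitones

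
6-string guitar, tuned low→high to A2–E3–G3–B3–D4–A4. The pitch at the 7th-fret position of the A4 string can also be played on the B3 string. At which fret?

A4 at fret 7 is A4 + 7 semitones = E5.
The open B3 string is 10 semitones below the open A4, so the same pitch on the B3 string lies at fret 7 + 10 = 17.

17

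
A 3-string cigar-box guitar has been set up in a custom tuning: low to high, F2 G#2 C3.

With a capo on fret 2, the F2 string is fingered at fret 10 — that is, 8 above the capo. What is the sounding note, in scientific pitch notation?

D#3

The capo raises the open F2 by 2 semitones to G2; fretting 8 more gives F2 + 2 + 8 = F2 + 10 semitones = D#3.
(Also written Eb.)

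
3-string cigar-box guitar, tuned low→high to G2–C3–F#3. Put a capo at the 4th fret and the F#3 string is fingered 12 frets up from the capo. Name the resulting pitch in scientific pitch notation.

The capo raises the open F#3 by 4 semitones to A#3; fretting 12 more gives F#3 + 4 + 12 = F#3 + 16 semitones = A#4.

A#4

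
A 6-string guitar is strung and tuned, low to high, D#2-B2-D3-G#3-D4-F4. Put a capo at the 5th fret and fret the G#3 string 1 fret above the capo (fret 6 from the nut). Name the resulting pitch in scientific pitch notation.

D4

The capo raises the open G#3 by 5 semitones to C#4; fretting 1 more gives G#3 + 5 + 1 = G#3 + 6 semitones = D4.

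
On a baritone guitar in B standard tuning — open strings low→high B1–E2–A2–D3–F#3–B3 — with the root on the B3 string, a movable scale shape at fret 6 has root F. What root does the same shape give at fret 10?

A

Moving from fret 6 to fret 10 shifts the root by 4 semitones.
F up 4 semitones is A.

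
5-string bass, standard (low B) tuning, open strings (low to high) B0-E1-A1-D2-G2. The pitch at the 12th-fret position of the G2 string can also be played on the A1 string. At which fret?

G2 at fret 12 is G2 + 12 semitones = G3.
The open A1 string is 10 semitones below the open G2, so the same pitch on the A1 string lies at fret 12 + 10 = 22.

22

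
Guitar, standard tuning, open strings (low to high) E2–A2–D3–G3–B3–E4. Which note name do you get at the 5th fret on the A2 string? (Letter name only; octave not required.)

D

The open A2 string plus 5 semitones: A–A#–B–C–C#–D.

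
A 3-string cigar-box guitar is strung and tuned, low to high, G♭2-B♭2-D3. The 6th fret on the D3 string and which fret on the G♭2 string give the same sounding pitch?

14

D3 at fret 6 is D3 + 6 semitones = A♭3.
The open G♭2 string is 8 semitones below the open D3, so the same pitch on the G♭2 string lies at fret 6 + 8 = 14.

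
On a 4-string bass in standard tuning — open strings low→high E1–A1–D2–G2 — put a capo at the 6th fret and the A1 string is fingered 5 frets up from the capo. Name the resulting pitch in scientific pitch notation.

The capo raises the open A1 by 6 semitones to D#2; fretting 5 more gives A1 + 6 + 5 = A1 + 11 semitones = G#2.

G#2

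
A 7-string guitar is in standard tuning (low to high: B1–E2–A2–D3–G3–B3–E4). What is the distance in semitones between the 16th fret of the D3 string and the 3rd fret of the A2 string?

D3 at fret 16 → F♯4 (MIDI 66); A2 at fret 3 → C3 (MIDI 48).
66 − 48 = 18, so the two pitches are 18 semitones apart, with F♯4 the higher.

18 semitones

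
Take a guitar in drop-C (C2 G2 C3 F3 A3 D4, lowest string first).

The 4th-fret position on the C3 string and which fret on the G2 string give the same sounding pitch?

Fret 4 on C3 is MIDI 48 + 4 = 52 (E3). On the G2 string (open MIDI 43), that pitch is 52 − 43 = fret 9.

9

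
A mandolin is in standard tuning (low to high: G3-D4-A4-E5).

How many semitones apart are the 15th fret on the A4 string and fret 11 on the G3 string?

18 semitones

A4 at fret 15 → C6 (MIDI 84); G3 at fret 11 → F#4 (MIDI 66).
84 − 66 = 18, so the two pitches are 18 semitones apart, with C6 the higher.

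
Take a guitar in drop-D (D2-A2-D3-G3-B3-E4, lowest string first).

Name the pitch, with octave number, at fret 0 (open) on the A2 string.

Fret 0 is the open string itself, so the pitch is just A2.

A2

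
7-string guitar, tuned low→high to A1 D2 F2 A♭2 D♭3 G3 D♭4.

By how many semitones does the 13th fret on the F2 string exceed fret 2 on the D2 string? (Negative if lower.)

14 semitones

F2 at fret 13 → G♭3 (MIDI 54); D2 at fret 2 → E2 (MIDI 40).
54 − 40 = 14, so the two pitches are 14 semitones apart.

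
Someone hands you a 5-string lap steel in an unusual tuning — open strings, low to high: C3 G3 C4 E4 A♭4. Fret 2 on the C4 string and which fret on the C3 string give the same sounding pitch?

C4 at fret 2 is C4 + 2 semitones = D4.
The open C3 string is 12 semitones below the open C4, so the same pitch on the C3 string lies at fret 2 + 12 = 14.

14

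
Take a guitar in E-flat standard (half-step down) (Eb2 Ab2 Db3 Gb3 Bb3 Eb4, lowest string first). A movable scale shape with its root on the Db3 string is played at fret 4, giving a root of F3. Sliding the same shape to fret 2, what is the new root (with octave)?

Moving from fret 4 to fret 2 shifts the root by -2 semitones.
F3 down 2 semitones is Eb3.

Eb3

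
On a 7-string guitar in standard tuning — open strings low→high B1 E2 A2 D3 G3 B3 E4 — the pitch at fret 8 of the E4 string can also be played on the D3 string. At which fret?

22

Fret 8 on E4 is MIDI 64 + 8 = 72 (C5). On the D3 string (open MIDI 50), that pitch is 72 − 50 = fret 22.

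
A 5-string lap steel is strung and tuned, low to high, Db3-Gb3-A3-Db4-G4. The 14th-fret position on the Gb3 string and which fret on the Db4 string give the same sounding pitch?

7

Gb3 at fret 14 is Gb3 + 14 semitones = Ab4.
The open Db4 string is 7 semitones above the open Gb3, so the same pitch on the Db4 string lies at fret 14 − 7 = 7.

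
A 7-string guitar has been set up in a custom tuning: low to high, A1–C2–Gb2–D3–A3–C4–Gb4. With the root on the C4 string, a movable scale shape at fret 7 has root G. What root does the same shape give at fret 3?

Moving from fret 7 to fret 3 shifts the root by -4 semitones.
G down 4 semitones is Eb.

Eb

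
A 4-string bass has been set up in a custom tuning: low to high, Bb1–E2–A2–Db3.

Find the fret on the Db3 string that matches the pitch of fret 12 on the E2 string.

Fret 12 on E2 is MIDI 40 + 12 = 52 (E3). On the Db3 string (open MIDI 49), that pitch is 52 − 49 = fret 3.

3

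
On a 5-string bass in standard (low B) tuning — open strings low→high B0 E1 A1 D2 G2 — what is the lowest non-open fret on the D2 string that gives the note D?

12

From D2, count semitones up the chromatic scale until reaching D: D–D#–E–F–…–C–C#–D — 12 steps.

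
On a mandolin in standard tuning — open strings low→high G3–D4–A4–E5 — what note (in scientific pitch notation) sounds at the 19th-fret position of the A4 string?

The open A4 string plus 19 semitones: A–A#–B–C–…–D–D#–E.
The walk passes from B into C 2 times, so the octave number goes from 4 to 6.

E6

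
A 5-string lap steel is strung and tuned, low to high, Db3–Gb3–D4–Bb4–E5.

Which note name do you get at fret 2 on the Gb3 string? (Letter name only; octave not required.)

Each fret is one semitone, so Gb3 + 2 = Ab.
(Equivalently spelled G#.)

Ab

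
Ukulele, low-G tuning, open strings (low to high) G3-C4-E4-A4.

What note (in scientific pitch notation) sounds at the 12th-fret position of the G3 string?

G4

Each fret is one semitone, so G3 + 12 = G4.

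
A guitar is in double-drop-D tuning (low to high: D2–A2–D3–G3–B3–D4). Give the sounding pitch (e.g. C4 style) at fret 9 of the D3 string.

B3

D3 is MIDI 50. Adding 9 gives 59, which is B3.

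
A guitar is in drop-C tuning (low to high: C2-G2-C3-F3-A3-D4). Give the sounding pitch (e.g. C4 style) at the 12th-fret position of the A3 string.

The open A3 string plus 12 semitones: A–A#–B–C–…–G–G#–A.
The walk passes from B into C once, so the octave number goes from 3 to 4.

A4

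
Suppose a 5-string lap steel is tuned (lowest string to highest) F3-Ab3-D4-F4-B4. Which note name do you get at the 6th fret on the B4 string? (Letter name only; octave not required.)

B4 is MIDI 71. Adding 6 gives 77; 77 mod 12 = 5, i.e. F.

F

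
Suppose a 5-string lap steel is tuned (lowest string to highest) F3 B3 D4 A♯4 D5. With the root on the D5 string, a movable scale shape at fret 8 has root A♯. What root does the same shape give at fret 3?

Moving from fret 8 to fret 3 shifts the root by -5 semitones.
A♯ down 5 semitones is F.

F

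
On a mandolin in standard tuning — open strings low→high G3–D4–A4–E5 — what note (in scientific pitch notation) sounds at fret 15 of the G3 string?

A#4

G3 is MIDI 55. Adding 15 gives 70, which is A#4.
(Equivalently spelled Bb4.)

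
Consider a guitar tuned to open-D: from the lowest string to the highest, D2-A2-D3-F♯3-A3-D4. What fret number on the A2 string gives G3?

G3 is 10 semitones above the open A2 (A–A#–B–C–…–F–F#–G), so it sits at fret 10.

10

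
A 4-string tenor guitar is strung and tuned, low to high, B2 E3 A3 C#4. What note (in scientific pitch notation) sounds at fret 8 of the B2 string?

G3

B2 is MIDI 47. Adding 8 gives 55, which is G3.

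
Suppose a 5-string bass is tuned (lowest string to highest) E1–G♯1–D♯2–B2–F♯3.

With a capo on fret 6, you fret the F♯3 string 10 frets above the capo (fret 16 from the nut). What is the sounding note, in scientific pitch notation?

The capo raises the open F♯3 by 6 semitones to C4; fretting 10 more gives F♯3 + 6 + 10 = F♯3 + 16 semitones = A♯4.
(Also written B♭.)

A♯4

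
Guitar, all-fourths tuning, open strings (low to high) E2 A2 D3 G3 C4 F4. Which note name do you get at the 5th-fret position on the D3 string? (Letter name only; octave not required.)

D3 is MIDI 50. Adding 5 gives 55; 55 mod 12 = 7, i.e. G.

G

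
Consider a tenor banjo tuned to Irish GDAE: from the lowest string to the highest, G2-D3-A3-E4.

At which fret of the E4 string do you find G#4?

G#4 is 4 semitones above the open E4 (E–F–F#–G–G#), so it sits at fret 4.

4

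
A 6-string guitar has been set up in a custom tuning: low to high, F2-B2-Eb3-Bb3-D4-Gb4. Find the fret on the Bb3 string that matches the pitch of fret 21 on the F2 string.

4

F2 at fret 21 is F2 + 21 semitones = D4.
The open Bb3 string is 17 semitones above the open F2, so the same pitch on the Bb3 string lies at fret 21 − 17 = 4.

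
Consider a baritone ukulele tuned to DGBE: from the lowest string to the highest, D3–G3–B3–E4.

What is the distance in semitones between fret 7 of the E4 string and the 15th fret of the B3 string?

3 semitones

E4 at fret 7 → B4 (MIDI 71); B3 at fret 15 → D5 (MIDI 74).
71 − 74 = -3, so the two pitches are 3 semitones apart, with D5 the higher.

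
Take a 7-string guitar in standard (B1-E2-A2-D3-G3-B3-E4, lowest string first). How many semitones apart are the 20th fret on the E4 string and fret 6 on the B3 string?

19 semitones

E4 at fret 20 → C6 (MIDI 84); B3 at fret 6 → F4 (MIDI 65).
84 − 65 = 19, so the two pitches are 19 semitones apart, with C6 the higher.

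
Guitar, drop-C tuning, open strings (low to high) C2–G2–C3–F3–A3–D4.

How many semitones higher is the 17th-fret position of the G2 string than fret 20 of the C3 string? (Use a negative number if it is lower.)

G2 at fret 17 → C4 (MIDI 60); C3 at fret 20 → G#4 (MIDI 68).
60 − 68 = -8, so the two pitches are 8 semitones apart.

-8 semitones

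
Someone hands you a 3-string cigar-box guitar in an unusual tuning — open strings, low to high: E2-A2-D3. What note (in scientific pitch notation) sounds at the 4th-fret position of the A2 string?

C#3

The open A2 string plus 4 semitones: A–A#–B–C–C#.
The walk passes from B into C once, so the octave number goes from 2 to 3.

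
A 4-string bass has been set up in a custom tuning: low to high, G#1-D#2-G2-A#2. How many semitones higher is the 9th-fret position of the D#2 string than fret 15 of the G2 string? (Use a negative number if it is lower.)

D#2 at fret 9 → C3 (MIDI 48); G2 at fret 15 → A#3 (MIDI 58).
48 − 58 = -10, so the two pitches are 10 semitones apart.

-10 semitones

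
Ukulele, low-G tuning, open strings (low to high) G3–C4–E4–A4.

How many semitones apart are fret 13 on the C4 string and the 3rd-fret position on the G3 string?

15 semitones

C4 at fret 13 → C#5 (MIDI 73); G3 at fret 3 → A#3 (MIDI 58).
73 − 58 = 15, so the two pitches are 15 semitones apart, with C#5 the higher.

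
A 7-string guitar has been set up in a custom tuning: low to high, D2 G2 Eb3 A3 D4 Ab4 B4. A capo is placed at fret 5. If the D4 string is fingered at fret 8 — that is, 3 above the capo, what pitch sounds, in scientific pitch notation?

Bb4

The capo raises the open D4 by 5 semitones to G4; fretting 3 more gives D4 + 5 + 3 = D4 + 8 semitones = Bb4.
(Also written A#.)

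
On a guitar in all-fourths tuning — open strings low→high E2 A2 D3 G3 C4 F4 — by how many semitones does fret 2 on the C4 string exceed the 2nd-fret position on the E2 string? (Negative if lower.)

C4 at fret 2 → D4 (MIDI 62); E2 at fret 2 → F♯2 (MIDI 42).
62 − 42 = 20, so the two pitches are 20 semitones apart.

20 semitones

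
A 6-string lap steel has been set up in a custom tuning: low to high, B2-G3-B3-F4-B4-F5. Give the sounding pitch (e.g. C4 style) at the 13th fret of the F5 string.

F#6

F5 is MIDI 77. Adding 13 gives 90, which is F#6.
(Equivalently spelled Gb6.)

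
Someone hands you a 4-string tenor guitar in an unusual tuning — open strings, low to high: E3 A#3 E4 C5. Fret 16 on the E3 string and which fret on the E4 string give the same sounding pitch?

4

E3 at fret 16 is E3 + 16 semitones = G#4.
The open E4 string is 12 semitones above the open E3, so the same pitch on the E4 string lies at fret 16 − 12 = 4.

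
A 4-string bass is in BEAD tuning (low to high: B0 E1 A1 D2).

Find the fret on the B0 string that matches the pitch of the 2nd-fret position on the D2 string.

17

D2 at fret 2 is D2 + 2 semitones = E2.
The open B0 string is 15 semitones below the open D2, so the same pitch on the B0 string lies at fret 2 + 15 = 17.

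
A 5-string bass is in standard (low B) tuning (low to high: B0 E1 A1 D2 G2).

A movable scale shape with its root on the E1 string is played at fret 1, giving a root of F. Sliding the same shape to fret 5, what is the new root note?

Moving from fret 1 to fret 5 shifts the root by 4 semitones.
F up 4 semitones is A.

A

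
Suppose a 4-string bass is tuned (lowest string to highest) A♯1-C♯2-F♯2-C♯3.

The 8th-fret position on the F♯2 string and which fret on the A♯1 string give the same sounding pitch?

16

F♯2 at fret 8 is F♯2 + 8 semitones = D3.
The open A♯1 string is 8 semitones below the open F♯2, so the same pitch on the A♯1 string lies at fret 8 + 8 = 16.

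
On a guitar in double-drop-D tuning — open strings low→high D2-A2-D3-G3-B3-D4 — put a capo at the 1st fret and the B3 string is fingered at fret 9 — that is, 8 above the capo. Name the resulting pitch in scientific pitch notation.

The capo raises the open B3 by 1 semitone to C4; fretting 8 more gives B3 + 1 + 8 = B3 + 9 semitones = G♯4.

G♯4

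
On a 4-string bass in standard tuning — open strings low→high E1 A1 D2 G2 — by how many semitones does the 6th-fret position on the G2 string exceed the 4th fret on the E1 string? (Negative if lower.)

G2 at fret 6 → C#3 (MIDI 49); E1 at fret 4 → G#1 (MIDI 32).
49 − 32 = 17, so the two pitches are 17 semitones apart.

17 semitones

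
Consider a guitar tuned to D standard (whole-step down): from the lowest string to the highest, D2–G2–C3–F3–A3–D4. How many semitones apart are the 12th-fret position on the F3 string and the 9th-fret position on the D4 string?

F3 at fret 12 → F4 (MIDI 65); D4 at fret 9 → B4 (MIDI 71).
65 − 71 = -6, so the two pitches are 6 semitones apart, with B4 the higher.

6 semitones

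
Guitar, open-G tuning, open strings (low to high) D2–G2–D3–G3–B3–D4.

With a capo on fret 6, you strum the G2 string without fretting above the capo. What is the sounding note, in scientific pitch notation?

The capo raises the open G2 by 6 semitones to C#3; fretting 0 more gives G2 + 6 + 0 = G2 + 6 semitones = C#3.

C#3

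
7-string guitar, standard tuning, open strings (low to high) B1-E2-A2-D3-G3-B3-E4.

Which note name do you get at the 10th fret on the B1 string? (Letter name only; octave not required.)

B1 is MIDI 35. Adding 10 gives 45; 45 mod 12 = 9, i.e. A.

A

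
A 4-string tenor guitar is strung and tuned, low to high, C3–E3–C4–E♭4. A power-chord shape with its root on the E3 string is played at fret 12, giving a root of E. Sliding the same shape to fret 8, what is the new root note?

C

Moving from fret 12 to fret 8 shifts the root by -4 semitones.
E down 4 semitones is C.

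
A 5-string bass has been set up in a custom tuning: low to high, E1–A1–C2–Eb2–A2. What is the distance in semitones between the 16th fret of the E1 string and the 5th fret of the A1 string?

6 semitones

E1 at fret 16 → Ab2 (MIDI 44); A1 at fret 5 → D2 (MIDI 38).
44 − 38 = 6, so the two pitches are 6 semitones apart, with Ab2 the higher.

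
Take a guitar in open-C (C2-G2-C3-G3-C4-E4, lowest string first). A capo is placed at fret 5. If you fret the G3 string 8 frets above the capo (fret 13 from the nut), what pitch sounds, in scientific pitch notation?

G#4

The capo raises the open G3 by 5 semitones to C4; fretting 8 more gives G3 + 5 + 8 = G3 + 13 semitones = G#4.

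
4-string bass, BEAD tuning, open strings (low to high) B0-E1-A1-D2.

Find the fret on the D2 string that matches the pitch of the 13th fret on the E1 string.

3

Fret 13 on E1 is MIDI 28 + 13 = 41 (F2). On the D2 string (open MIDI 38), that pitch is 41 − 38 = fret 3.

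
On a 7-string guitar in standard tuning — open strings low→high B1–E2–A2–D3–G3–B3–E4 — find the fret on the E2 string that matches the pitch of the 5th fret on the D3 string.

D3 at fret 5 is D3 + 5 semitones = G3.
The open E2 string is 10 semitones below the open D3, so the same pitch on the E2 string lies at fret 5 + 10 = 15.

15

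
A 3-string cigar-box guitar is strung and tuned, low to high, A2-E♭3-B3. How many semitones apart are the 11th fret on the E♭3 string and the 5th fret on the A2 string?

E♭3 at fret 11 → D4 (MIDI 62); A2 at fret 5 → D3 (MIDI 50).
62 − 50 = 12, so the two pitches are 12 semitones apart, with D4 the higher.

12 semitones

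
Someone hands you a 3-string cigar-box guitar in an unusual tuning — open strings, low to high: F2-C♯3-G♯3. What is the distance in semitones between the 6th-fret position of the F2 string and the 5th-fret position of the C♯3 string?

F2 at fret 6 → B2 (MIDI 47); C♯3 at fret 5 → F♯3 (MIDI 54).
47 − 54 = -7, so the two pitches are 7 semitones apart, with F♯3 the higher.

7 semitones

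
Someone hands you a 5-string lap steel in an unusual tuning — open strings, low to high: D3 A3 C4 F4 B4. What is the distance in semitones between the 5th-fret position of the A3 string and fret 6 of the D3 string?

6 semitones

A3 at fret 5 → D4 (MIDI 62); D3 at fret 6 → G♯3 (MIDI 56).
62 − 56 = 6, so the two pitches are 6 semitones apart, with D4 the higher.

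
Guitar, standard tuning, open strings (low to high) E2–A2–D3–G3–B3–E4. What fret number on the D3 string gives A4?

19

A4 is 19 semitones above the open D3 (D–D#–E–F–…–G–G#–A), so it sits at fret 19.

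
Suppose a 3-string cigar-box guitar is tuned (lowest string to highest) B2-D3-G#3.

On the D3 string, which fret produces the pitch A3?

7

A3 is 7 semitones above the open D3 (D–D#–E–F–F#–G–G#–A), so it sits at fret 7.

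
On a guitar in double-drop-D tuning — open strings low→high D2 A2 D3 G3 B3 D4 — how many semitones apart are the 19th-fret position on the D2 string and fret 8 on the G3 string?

D2 at fret 19 → A3 (MIDI 57); G3 at fret 8 → D♯4 (MIDI 63).
57 − 63 = -6, so the two pitches are 6 semitones apart, with D♯4 the higher.

6 semitones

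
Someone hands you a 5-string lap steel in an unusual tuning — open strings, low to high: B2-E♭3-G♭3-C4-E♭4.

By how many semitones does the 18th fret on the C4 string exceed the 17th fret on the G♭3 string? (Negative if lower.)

C4 at fret 18 → G♭5 (MIDI 78); G♭3 at fret 17 → B4 (MIDI 71).
78 − 71 = 7, so the two pitches are 7 semitones apart.

7 semitones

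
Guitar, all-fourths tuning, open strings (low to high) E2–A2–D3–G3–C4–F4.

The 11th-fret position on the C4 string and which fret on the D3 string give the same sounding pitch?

Fret 11 on C4 is MIDI 60 + 11 = 71 (B4). On the D3 string (open MIDI 50), that pitch is 71 − 50 = fret 21.

21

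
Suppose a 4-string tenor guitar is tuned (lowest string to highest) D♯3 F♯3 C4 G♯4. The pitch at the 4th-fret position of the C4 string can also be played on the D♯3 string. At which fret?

13

Fret 4 on C4 is MIDI 60 + 4 = 64 (E4). On the D♯3 string (open MIDI 51), that pitch is 64 − 51 = fret 13.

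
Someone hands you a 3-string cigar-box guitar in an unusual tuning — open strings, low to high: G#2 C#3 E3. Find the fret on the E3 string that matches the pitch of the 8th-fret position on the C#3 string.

Fret 8 on C#3 is MIDI 49 + 8 = 57 (A3). On the E3 string (open MIDI 52), that pitch is 57 − 52 = fret 5.

5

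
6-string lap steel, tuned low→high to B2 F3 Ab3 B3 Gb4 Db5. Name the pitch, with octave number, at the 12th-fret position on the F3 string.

The open F3 string plus 12 semitones: F–Gb–G–Ab–…–Eb–E–F.
The walk passes from B into C once, so the octave number goes from 3 to 4.

F4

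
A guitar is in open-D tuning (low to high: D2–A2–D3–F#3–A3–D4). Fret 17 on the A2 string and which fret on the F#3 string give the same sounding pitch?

A2 at fret 17 is A2 + 17 semitones = D4.
The open F#3 string is 9 semitones above the open A2, so the same pitch on the F#3 string lies at fret 17 − 9 = 8.

8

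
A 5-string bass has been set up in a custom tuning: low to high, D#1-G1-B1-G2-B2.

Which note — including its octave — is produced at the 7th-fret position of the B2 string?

Each fret is one semitone, so B2 + 7 = F#3.
(Equivalently spelled Gb3.)

F#3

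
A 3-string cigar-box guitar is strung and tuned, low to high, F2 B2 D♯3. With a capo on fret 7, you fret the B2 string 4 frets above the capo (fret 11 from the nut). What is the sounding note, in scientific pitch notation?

The capo raises the open B2 by 7 semitones to F♯3; fretting 4 more gives B2 + 7 + 4 = B2 + 11 semitones = A♯3.

A♯3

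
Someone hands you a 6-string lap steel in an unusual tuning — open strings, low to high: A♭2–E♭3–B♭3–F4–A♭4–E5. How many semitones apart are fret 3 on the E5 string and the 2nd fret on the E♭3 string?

E5 at fret 3 → G5 (MIDI 79); E♭3 at fret 2 → F3 (MIDI 53).
79 − 53 = 26, so the two pitches are 26 semitones apart, with G5 the higher.

26 semitones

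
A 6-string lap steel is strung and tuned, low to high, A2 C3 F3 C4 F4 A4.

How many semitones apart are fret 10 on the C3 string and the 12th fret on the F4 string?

C3 at fret 10 → Bb3 (MIDI 58); F4 at fret 12 → F5 (MIDI 77).
58 − 77 = -19, so the two pitches are 19 semitones apart, with F5 the higher.

19 semitones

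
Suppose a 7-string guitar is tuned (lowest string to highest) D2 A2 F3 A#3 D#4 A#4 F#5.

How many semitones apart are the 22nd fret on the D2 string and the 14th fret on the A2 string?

1 semitone

D2 at fret 22 → C4 (MIDI 60); A2 at fret 14 → B3 (MIDI 59).
60 − 59 = 1, so the two pitches are 1 semitone apart, with C4 the higher.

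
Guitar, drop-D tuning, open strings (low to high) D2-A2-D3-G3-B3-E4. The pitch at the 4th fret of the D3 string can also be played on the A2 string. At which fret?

9

Fret 4 on D3 is MIDI 50 + 4 = 54 (F#3). On the A2 string (open MIDI 45), that pitch is 54 − 45 = fret 9.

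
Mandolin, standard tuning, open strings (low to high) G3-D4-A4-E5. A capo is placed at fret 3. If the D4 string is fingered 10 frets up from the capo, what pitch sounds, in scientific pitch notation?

The capo raises the open D4 by 3 semitones to F4; fretting 10 more gives D4 + 3 + 10 = D4 + 13 semitones = D#5.

D#5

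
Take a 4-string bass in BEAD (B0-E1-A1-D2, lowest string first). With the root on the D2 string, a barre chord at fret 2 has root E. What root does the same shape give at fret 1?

Moving from fret 2 to fret 1 shifts the root by -1 semitone.
E down 1 semitone is D#.

D#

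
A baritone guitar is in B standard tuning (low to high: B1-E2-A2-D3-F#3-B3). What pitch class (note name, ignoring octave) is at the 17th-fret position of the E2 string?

Each fret is one semitone, so E2 + 17 = A.

A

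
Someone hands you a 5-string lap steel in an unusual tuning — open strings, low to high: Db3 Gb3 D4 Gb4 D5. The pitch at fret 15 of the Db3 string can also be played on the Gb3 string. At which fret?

Fret 15 on Db3 is MIDI 49 + 15 = 64 (E4). On the Gb3 string (open MIDI 54), that pitch is 64 − 54 = fret 10.

10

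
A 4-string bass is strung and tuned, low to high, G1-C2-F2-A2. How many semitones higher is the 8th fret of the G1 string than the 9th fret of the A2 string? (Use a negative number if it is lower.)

G1 at fret 8 → Eb2 (MIDI 39); A2 at fret 9 → Gb3 (MIDI 54).
39 − 54 = -15, so the two pitches are 15 semitones apart.

-15 semitones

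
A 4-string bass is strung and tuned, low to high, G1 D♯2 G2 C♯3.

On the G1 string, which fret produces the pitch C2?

5

C2 is 5 semitones above the open G1 (G–G#–A–A#–B–C), so it sits at fret 5.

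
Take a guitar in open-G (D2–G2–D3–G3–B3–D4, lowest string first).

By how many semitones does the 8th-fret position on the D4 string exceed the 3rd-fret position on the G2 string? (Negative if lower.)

24 semitones

D4 at fret 8 → A#4 (MIDI 70); G2 at fret 3 → A#2 (MIDI 46).
70 − 46 = 24, so the two pitches are 24 semitones apart.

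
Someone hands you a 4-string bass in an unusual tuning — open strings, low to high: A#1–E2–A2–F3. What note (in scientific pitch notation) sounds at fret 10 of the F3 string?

D#4

F3 is MIDI 53. Adding 10 gives 63, which is D#4.
(Equivalently spelled Eb4.)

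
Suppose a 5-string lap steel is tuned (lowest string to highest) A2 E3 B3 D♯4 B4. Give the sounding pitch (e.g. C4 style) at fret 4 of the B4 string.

Each fret is one semitone, so B4 + 4 = D♯5.
(Equivalently spelled E♭5.)

D♯5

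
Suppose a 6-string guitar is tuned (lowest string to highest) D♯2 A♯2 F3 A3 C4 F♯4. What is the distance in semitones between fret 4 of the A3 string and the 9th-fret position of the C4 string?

A3 at fret 4 → C♯4 (MIDI 61); C4 at fret 9 → A4 (MIDI 69).
61 − 69 = -8, so the two pitches are 8 semitones apart, with A4 the higher.

8 semitones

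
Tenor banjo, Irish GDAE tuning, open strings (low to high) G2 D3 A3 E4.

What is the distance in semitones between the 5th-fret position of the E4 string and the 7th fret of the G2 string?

E4 at fret 5 → A4 (MIDI 69); G2 at fret 7 → D3 (MIDI 50).
69 − 50 = 19, so the two pitches are 19 semitones apart, with A4 the higher.

19 semitones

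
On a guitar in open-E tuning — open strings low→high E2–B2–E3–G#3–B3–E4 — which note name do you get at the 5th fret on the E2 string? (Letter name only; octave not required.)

A

E2 is MIDI 40. Adding 5 gives 45; 45 mod 12 = 9, i.e. A.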